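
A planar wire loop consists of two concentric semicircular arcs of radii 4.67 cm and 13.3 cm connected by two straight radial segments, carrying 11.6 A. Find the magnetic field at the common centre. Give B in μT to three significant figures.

B ≈ 50.6 μT

The radial connectors point toward the centre, so dl × r̂ = 0 and they contribute nothing.
Each semicircle gives μ₀I/(4R): inner arc 7.80×10⁻⁵ T, outer arc 2.74×10⁻⁵ T.
The two arcs carry current in opposite angular senses, so their fields oppose: B = |7.80×10⁻⁵ − 2.74×10⁻⁵| = 5.06×10⁻⁵ T.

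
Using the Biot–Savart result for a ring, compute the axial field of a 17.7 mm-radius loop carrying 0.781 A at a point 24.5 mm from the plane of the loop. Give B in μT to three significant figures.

On the axis of a circular loop, B = μ₀IR² / [2(R²+z²)^(3/2)].
R² + z² = (0.0177)² + (0.0245)² = 0.0009135 m², and (R²+z²)^(3/2) = 2.76×10⁻⁵ m³.
B = (4π×10⁻⁷ × 0.781 × 0.0003133) / (2 × 2.76×10⁻⁵) = 5.57×10⁻⁶ T.

B ≈ 5.57 μT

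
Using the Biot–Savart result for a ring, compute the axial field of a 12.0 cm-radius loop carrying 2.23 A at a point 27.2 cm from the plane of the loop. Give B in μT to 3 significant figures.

B ≈ 0.768 μT

On the axis of a circular loop, B = μ₀IR² / [2(R²+z²)^(3/2)].
R² + z² = (0.12)² + (0.272)² = 0.08838 m², and (R²+z²)^(3/2) = 2.63×10⁻² m³.
B = (4π×10⁻⁷ × 2.23 × 0.0144) / (2 × 2.63×10⁻²) = 7.68×10⁻⁷ T.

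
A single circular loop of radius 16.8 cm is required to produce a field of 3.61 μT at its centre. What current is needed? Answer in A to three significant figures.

At the centre of a circular loop B = μ₀I/(2R), so I = 2RB/μ₀.
With R = 0.168 m, I = 2 × 0.168 × 3.61×10⁻⁶ / (4π×10⁻⁷) = 0.965 A.

I ≈ 0.965 A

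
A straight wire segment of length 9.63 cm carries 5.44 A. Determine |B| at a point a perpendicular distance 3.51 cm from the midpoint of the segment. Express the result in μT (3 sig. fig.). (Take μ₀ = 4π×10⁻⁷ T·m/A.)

For a finite straight segment, B = (μ₀I/4πd)(sinθ₁ + sinθ₂), where θ₁, θ₂ are the angles from the perpendicular to each end.
The perpendicular from the point meets the wire at its midpoint, so each end is L/2 = 0.04815 m away along the wire.
sinθ₁ = 0.04815/√(0.04815²+0.0351²) = 0.8081; sinθ₂ = 0.04815/√(0.04815²+0.0351²) = 0.8081.
B = (4π×10⁻⁷ × 5.44) / (4π × 0.0351) × (0.8081 + 0.8081) = 2.50×10⁻⁵ T.

B ≈ 25.0 μT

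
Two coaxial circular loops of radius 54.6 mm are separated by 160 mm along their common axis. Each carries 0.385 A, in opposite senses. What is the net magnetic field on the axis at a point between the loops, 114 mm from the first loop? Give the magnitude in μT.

Each loop contributes B = μ₀IR²/[2(R²+z²)^(3/2)] on the axis, with z measured from that loop.
Loop 1 (z = 0.114 m): B₁ = 3.57×10⁻⁷ T. Loop 2 (z = 0.046 m): B₂ = 1.98×10⁻⁶ T.
The fields oppose: B = |B₁ − B₂| = 1.62×10⁻⁶ T.

B ≈ 1.62 μT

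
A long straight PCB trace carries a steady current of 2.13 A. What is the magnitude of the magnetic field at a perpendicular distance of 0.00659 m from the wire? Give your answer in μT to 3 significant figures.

B ≈ 64.6 μT

For an infinitely long straight wire, B = μ₀I/(2πd).
B = (4π×10⁻⁷ × 2.13) / (2π × 0.00659) = 6.46×10⁻⁵ T.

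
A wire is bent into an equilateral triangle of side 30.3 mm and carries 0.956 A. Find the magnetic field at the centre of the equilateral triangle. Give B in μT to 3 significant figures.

B ≈ 56.8 μT

Each side is a finite straight segment at perpendicular distance d = a/(2 tan(π/3)) = 0.008747 m from the centre, with end-angles ±π/3.
One side contributes B₁ = (μ₀I/4πd)·2 sin(π/3) = 1.89×10⁻⁵ T.
All 3 sides add in the same direction: B = 3 × 1.89×10⁻⁵ = 5.68×10⁻⁵ T.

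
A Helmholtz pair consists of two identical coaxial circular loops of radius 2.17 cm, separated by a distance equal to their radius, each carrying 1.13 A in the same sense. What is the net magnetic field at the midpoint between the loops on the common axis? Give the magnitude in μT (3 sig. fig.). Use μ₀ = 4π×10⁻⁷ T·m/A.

B ≈ 46.8 μT

Each loop contributes B = μ₀IR²/[2(R²+z²)^(3/2)] on the axis, with z measured from that loop.
Loop 1 (z = 0.01085 m): B₁ = 2.34×10⁻⁵ T. Loop 2 (z = 0.01085 m): B₂ = 2.34×10⁻⁵ T.
The fields add: B = B₁ + B₂ = 4.68×10⁻⁵ T.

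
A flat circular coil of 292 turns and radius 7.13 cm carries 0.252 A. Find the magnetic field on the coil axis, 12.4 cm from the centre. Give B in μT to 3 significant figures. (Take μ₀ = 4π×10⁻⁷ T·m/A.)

B ≈ 80.3 μT

For an N-turn flat coil, B = Nμ₀IR²/[2(R²+z²)^(3/2)] with R = 0.0713 m, z = 0.124 m.
B = 292 × 2.75×10⁻⁷ T = 8.03×10⁻⁵ T.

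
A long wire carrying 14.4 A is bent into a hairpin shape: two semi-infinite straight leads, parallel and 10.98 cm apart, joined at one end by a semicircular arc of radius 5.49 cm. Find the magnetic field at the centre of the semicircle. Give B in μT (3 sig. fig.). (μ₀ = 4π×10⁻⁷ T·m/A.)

The semicircular arc contributes B_arc = μ₀I·π/(4πR) = μ₀I/(4R) = 8.24×10⁻⁵ T.
Each semi-infinite lead is at perpendicular distance R = 0.0549 m from the centre, with the perpendicular foot at its near end, so it contributes μ₀I/(4πR); both point the same way, together 5.25×10⁻⁵ T.
Arc and leads all point the same direction: B = 8.24×10⁻⁵ + 5.25×10⁻⁵ = 1.35×10⁻⁴ T.

B ≈ 135 μT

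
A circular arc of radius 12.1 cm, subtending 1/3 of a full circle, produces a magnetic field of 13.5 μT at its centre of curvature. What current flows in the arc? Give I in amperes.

For a circular arc, B = μ₀Iφ/(4πR) with φ in radians; here φ = 2.094 rad.
So I = 4πRB/(μ₀φ) = 4π × 0.121 × 1.35×10⁻⁵ / (4π×10⁻⁷ × 2.094) = 7.80 A.

I ≈ 7.80 A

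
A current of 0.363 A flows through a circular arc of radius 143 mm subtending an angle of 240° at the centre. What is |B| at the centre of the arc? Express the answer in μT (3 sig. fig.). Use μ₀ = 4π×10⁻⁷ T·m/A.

The Biot–Savart field of a circular arc at its centre is B = μ₀Iφ/(4πR), with φ = 4.189 rad.
B = (4π×10⁻⁷ × 0.363 × 4.189) / (4π × 0.143) = 1.06×10⁻⁶ T.

B ≈ 1.06 μT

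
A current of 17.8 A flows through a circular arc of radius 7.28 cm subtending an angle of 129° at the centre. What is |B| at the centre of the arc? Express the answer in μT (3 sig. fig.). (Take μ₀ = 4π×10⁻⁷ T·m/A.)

The Biot–Savart field of a circular arc at its centre is B = μ₀Iφ/(4πR), with φ = 2.251 rad.
B = (4π×10⁻⁷ × 17.8 × 2.251) / (4π × 0.0728) = 5.50×10⁻⁵ T.

B ≈ 55.0 μT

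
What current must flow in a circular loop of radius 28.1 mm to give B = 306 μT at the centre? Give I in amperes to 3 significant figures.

At the centre of a circular loop B = μ₀I/(2R), so I = 2RB/μ₀.
With R = 0.0281 m, I = 2 × 0.0281 × 3.06×10⁻⁴ / (4π×10⁻⁷) = 13.7 A.

I ≈ 13.7 A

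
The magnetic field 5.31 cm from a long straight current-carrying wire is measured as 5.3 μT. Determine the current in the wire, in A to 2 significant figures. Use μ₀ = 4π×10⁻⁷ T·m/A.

I ≈ 1.4 A

For a long straight wire B = μ₀I/(2πd), so I = 2πdB/μ₀.
I = 2π × 0.0531 × 5.30×10⁻⁶ / (4π×10⁻⁷) = 1.41 A.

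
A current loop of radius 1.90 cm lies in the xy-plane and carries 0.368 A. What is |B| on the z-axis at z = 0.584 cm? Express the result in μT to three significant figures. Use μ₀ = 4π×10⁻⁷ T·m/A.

B ≈ 10.6 μT

On the axis of a circular loop, B = μ₀IR² / [2(R²+z²)^(3/2)].
R² + z² = (0.019)² + (0.00584)² = 0.0003951 m², and (R²+z²)^(3/2) = 7.85×10⁻⁶ m³.
B = (4π×10⁻⁷ × 0.368 × 0.000361) / (2 × 7.85×10⁻⁶) = 1.06×10⁻⁵ T.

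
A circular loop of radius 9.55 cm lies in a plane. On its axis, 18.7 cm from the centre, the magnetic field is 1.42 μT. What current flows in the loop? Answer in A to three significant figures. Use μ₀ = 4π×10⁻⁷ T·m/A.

I ≈ 2.29 A

On the axis of a loop, B = μ₀IR²/[2(R²+z²)^(3/2)], so I = 2B(R²+z²)^(3/2)/(μ₀R²).
R² + z² = 0.00912 + 0.03497 = 0.04409 m²; raised to 3/2 gives 9.26×10⁻³ m³.
I = 2 × 1.42×10⁻⁶ × 9.26×10⁻³ / (1.26×10⁻⁶ × 0.00912) = 2.29 A.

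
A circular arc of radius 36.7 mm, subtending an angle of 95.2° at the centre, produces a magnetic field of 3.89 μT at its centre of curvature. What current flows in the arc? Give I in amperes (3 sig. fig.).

For a circular arc, B = μ₀Iφ/(4πR) with φ in radians; here φ = 1.662 rad.
So I = 4πRB/(μ₀φ) = 4π × 0.0367 × 3.89×10⁻⁶ / (4π×10⁻⁷ × 1.662) = 0.859 A.

I ≈ 0.859 A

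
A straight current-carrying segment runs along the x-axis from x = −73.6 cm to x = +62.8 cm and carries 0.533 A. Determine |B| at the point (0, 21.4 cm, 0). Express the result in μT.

For a finite straight segment, B = (μ₀I/4πd)(sinθ₁ + sinθ₂), where θ₁, θ₂ are the angles from the perpendicular to each end.
The perpendicular distance is d = 0.214 m; the end-offsets along the wire are a = 0.736 m and b = 0.628 m.
sinθ₁ = 0.736/√(0.736²+0.214²) = 0.9602; sinθ₂ = 0.628/√(0.628²+0.214²) = 0.9466.
B = (4π×10⁻⁷ × 0.533) / (4π × 0.214) × (0.9602 + 0.9466) = 4.75×10⁻⁷ T.

B ≈ 0.475 μT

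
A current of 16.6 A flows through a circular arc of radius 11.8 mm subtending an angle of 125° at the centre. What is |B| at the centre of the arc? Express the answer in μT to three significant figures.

B ≈ 307 μT

The Biot–Savart field of a circular arc at its centre is B = μ₀Iφ/(4πR), with φ = 2.182 rad.
B = (4π×10⁻⁷ × 16.6 × 2.182) / (4π × 0.0118) = 3.07×10⁻⁴ T.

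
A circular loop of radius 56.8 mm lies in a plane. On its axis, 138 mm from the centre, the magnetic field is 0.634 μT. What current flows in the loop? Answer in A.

On the axis of a loop, B = μ₀IR²/[2(R²+z²)^(3/2)], so I = 2B(R²+z²)^(3/2)/(μ₀R²).
R² + z² = 0.003226 + 0.01904 = 0.02227 m²; raised to 3/2 gives 3.32×10⁻³ m³.
I = 2 × 6.34×10⁻⁷ × 3.32×10⁻³ / (1.26×10⁻⁶ × 0.003226) = 1.04 A.

I ≈ 1.04 A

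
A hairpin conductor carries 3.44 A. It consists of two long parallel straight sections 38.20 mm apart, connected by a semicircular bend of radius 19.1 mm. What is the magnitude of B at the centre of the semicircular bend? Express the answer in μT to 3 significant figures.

The semicircular arc contributes B_arc = μ₀I·π/(4πR) = μ₀I/(4R) = 5.66×10⁻⁵ T.
Each semi-infinite lead is at perpendicular distance R = 0.0191 m from the centre, with the perpendicular foot at its near end, so it contributes μ₀I/(4πR); both point the same way, together 3.60×10⁻⁵ T.
Arc and leads all point the same direction: B = 5.66×10⁻⁵ + 3.60×10⁻⁵ = 9.26×10⁻⁵ T.

B ≈ 92.6 μT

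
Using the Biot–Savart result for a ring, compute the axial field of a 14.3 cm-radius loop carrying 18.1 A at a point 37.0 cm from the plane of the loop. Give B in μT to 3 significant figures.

B ≈ 3.73 μT

On the axis of a circular loop, B = μ₀IR² / [2(R²+z²)^(3/2)].
R² + z² = (0.143)² + (0.37)² = 0.1573 m², and (R²+z²)^(3/2) = 6.24×10⁻² m³.
B = (4π×10⁻⁷ × 18.1 × 0.02045) / (2 × 6.24×10⁻²) = 3.73×10⁻⁶ T.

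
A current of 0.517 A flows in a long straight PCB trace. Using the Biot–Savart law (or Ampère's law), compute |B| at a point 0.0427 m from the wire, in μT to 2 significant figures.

B ≈ 2.4 μT

For an infinitely long straight wire, B = μ₀I/(2πd).
B = (4π×10⁻⁷ × 0.517) / (2π × 0.0427) = 2.42×10⁻⁶ T.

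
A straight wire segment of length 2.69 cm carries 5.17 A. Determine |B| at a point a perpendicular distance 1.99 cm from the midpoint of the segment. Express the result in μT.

For a finite straight segment, B = (μ₀I/4πd)(sinθ₁ + sinθ₂), where θ₁, θ₂ are the angles from the perpendicular to each end.
The perpendicular from the point meets the wire at its midpoint, so each end is L/2 = 0.01345 m away along the wire.
sinθ₁ = 0.01345/√(0.01345²+0.0199²) = 0.5600; sinθ₂ = 0.01345/√(0.01345²+0.0199²) = 0.5600.
B = (4π×10⁻⁷ × 5.17) / (4π × 0.0199) × (0.5600 + 0.5600) = 2.91×10⁻⁵ T.

B ≈ 29.1 μT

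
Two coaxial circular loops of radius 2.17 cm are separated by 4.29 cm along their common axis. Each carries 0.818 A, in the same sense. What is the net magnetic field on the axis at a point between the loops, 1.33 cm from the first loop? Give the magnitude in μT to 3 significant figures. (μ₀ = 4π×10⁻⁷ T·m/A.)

B ≈ 19.6 μT

Each loop contributes B = μ₀IR²/[2(R²+z²)^(3/2)] on the axis, with z measured from that loop.
Loop 1 (z = 0.0133 m): B₁ = 1.47×10⁻⁵ T. Loop 2 (z = 0.0296 m): B₂ = 4.90×10⁻⁶ T.
The fields add: B = B₁ + B₂ = 1.96×10⁻⁵ T.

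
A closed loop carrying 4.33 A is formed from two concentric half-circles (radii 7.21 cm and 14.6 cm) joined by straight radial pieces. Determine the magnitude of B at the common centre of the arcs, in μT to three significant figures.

B ≈ 9.55 μT

The radial connectors point toward the centre, so dl × r̂ = 0 and they contribute nothing.
Each semicircle gives μ₀I/(4R): inner arc 1.89×10⁻⁵ T, outer arc 9.32×10⁻⁶ T.
The two arcs carry current in opposite angular senses, so their fields oppose: B = |1.89×10⁻⁵ − 9.32×10⁻⁶| = 9.55×10⁻⁶ T.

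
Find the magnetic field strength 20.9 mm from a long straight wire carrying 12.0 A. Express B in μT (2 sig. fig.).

B ≈ 110 μT

For an infinitely long straight wire, B = μ₀I/(2πd).
B = (4π×10⁻⁷ × 12.0) / (2π × 0.0209) = 1.15×10⁻⁴ T.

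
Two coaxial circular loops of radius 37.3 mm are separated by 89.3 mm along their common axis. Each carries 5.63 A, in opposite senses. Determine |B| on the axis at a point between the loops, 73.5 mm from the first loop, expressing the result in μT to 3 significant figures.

Each loop contributes B = μ₀IR²/[2(R²+z²)^(3/2)] on the axis, with z measured from that loop.
Loop 1 (z = 0.0735 m): B₁ = 8.79×10⁻⁶ T. Loop 2 (z = 0.0158 m): B₂ = 7.40×10⁻⁵ T.
The fields oppose: B = |B₁ − B₂| = 6.53×10⁻⁵ T.

B ≈ 65.3 μT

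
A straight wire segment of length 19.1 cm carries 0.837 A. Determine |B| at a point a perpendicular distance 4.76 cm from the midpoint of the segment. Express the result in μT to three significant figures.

B ≈ 3.15 μT

For a finite straight segment, B = (μ₀I/4πd)(sinθ₁ + sinθ₂), where θ₁, θ₂ are the angles from the perpendicular to each end.
The perpendicular from the point meets the wire at its midpoint, so each end is L/2 = 0.0955 m away along the wire.
sinθ₁ = 0.0955/√(0.0955²+0.0476²) = 0.8950; sinθ₂ = 0.0955/√(0.0955²+0.0476²) = 0.8950.
B = (4π×10⁻⁷ × 0.837) / (4π × 0.0476) × (0.8950 + 0.8950) = 3.15×10⁻⁶ T.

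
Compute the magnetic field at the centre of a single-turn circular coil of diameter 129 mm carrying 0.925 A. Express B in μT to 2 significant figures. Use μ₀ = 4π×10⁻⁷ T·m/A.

B ≈ 9.0 μT

At the centre of a circular loop the Biot–Savart law gives B = μ₀I/(2R) (so R = 0.0645 m).
B = (4π×10⁻⁷ × 0.925) / (2 × 0.0645) = 9.01×10⁻⁶ T.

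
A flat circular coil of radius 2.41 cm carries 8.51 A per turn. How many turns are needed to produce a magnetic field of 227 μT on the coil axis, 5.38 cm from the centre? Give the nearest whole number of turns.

For an N-turn coil, B = Nμ₀IR²/[2(R²+z²)^(3/2)]. A single turn gives B₁ = 1.52×10⁻⁵ T with R = 0.0241 m, z = 0.0538 m.
N = B/B₁ = 2.27×10⁻⁴ / 1.52×10⁻⁵ = 14.97.

N = 15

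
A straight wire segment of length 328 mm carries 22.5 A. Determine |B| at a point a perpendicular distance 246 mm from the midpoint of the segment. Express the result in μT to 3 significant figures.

B ≈ 10.1 μT

For a finite straight segment, B = (μ₀I/4πd)(sinθ₁ + sinθ₂), where θ₁, θ₂ are the angles from the perpendicular to each end.
The perpendicular from the point meets the wire at its midpoint, so each end is L/2 = 0.164 m away along the wire.
sinθ₁ = 0.164/√(0.164²+0.246²) = 0.5547; sinθ₂ = 0.164/√(0.164²+0.246²) = 0.5547.
B = (4π×10⁻⁷ × 22.5) / (4π × 0.246) × (0.5547 + 0.5547) = 1.01×10⁻⁵ T.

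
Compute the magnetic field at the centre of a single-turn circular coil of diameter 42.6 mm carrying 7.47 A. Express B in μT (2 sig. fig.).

B ≈ 220 μT

At the centre of a circular loop the Biot–Savart law gives B = μ₀I/(2R) (so R = 0.0213 m).
B = (4π×10⁻⁷ × 7.47) / (2 × 0.0213) = 2.20×10⁻⁴ T.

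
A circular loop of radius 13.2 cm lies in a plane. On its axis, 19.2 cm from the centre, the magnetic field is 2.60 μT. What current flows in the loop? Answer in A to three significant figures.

I ≈ 3.00 A

On the axis of a loop, B = μ₀IR²/[2(R²+z²)^(3/2)], so I = 2B(R²+z²)^(3/2)/(μ₀R²).
R² + z² = 0.01742 + 0.03686 = 0.05429 m²; raised to 3/2 gives 1.26×10⁻² m³.
I = 2 × 2.60×10⁻⁶ × 1.26×10⁻² / (1.26×10⁻⁶ × 0.01742) = 3.00 A.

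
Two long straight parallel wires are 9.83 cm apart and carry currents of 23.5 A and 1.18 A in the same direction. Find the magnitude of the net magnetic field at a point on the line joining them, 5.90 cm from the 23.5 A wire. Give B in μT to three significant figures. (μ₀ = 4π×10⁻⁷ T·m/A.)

B ≈ 73.7 μT

Each long wire gives B = μ₀I/(2πd). Distances are d₁ = 0.059 m and d₂ = 0.0393 m.
B₁ = 7.97×10⁻⁵ T, B₂ = 6.01×10⁻⁶ T.
Between parallel currents the two contributions point in opposite directions, so they subtract. B = |B₁ − B₂| = |7.97×10⁻⁵ − 6.01×10⁻⁶| = 7.37×10⁻⁵ T.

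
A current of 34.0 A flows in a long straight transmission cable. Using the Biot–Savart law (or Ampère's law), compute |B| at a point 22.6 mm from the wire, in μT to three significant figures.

For an infinitely long straight wire, B = μ₀I/(2πd).
B = (4π×10⁻⁷ × 34.0) / (2π × 0.0226) = 3.01×10⁻⁴ T.

B ≈ 301 μT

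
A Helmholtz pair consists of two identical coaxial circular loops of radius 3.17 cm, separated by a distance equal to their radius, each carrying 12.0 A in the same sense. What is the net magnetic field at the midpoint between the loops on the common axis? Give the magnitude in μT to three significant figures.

B ≈ 340 μT

Each loop contributes B = μ₀IR²/[2(R²+z²)^(3/2)] on the axis, with z measured from that loop.
Loop 1 (z = 0.01585 m): B₁ = 1.70×10⁻⁴ T. Loop 2 (z = 0.01585 m): B₂ = 1.70×10⁻⁴ T.
The fields add: B = B₁ + B₂ = 3.40×10⁻⁴ T.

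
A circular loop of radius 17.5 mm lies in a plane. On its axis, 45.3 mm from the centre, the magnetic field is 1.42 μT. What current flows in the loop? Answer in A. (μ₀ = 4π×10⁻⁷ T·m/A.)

On the axis of a loop, B = μ₀IR²/[2(R²+z²)^(3/2)], so I = 2B(R²+z²)^(3/2)/(μ₀R²).
R² + z² = 0.0003063 + 0.002052 = 0.002358 m²; raised to 3/2 gives 1.15×10⁻⁴ m³.
I = 2 × 1.42×10⁻⁶ × 1.15×10⁻⁴ / (1.26×10⁻⁶ × 0.0003063) = 0.845 A.

I ≈ 0.845 A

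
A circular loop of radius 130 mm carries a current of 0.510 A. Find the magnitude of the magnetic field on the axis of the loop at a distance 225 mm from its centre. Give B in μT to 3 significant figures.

On the axis of a circular loop, B = μ₀IR² / [2(R²+z²)^(3/2)].
R² + z² = (0.13)² + (0.225)² = 0.06753 m², and (R²+z²)^(3/2) = 1.75×10⁻² m³.
B = (4π×10⁻⁷ × 0.510 × 0.0169) / (2 × 1.75×10⁻²) = 3.09×10⁻⁷ T.

B ≈ 0.309 μT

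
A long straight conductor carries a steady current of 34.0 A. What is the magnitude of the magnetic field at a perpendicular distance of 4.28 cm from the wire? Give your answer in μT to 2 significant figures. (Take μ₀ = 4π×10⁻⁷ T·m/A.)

For an infinitely long straight wire, B = μ₀I/(2πd).
B = (4π×10⁻⁷ × 34.0) / (2π × 0.0428) = 1.59×10⁻⁴ T.

B ≈ 160 μT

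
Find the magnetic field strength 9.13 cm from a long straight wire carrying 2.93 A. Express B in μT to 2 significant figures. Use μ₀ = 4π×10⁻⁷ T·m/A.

B ≈ 6.4 μT

For an infinitely long straight wire, B = μ₀I/(2πd).
B = (4π×10⁻⁷ × 2.93) / (2π × 0.0913) = 6.42×10⁻⁶ T.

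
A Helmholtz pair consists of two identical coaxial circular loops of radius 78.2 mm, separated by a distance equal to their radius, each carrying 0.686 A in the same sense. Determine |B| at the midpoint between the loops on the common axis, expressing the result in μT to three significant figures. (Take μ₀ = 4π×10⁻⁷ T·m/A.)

Each loop contributes B = μ₀IR²/[2(R²+z²)^(3/2)] on the axis, with z measured from that loop.
Loop 1 (z = 0.0391 m): B₁ = 3.94×10⁻⁶ T. Loop 2 (z = 0.0391 m): B₂ = 3.94×10⁻⁶ T.
The fields add: B = B₁ + B₂ = 7.89×10⁻⁶ T.

B ≈ 7.89 μT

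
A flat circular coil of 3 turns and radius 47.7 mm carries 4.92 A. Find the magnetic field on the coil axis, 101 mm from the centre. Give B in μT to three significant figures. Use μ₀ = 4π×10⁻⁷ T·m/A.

B ≈ 15.1 μT

For an N-turn flat coil, B = Nμ₀IR²/[2(R²+z²)^(3/2)] with R = 0.0477 m, z = 0.101 m.
B = 3 × 5.05×10⁻⁶ T = 1.51×10⁻⁵ T.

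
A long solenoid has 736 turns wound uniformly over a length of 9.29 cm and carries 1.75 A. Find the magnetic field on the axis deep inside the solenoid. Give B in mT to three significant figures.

Inside a long solenoid, B = μ₀nI with n = 7922 turns/m.
B = 4π×10⁻⁷ × 7922 × 1.75 = 1.74×10⁻² T.

B ≈ 17.4 mT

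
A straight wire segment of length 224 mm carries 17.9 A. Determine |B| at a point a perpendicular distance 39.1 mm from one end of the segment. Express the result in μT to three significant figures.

B ≈ 45.1 μT

For a finite straight segment, B = (μ₀I/4πd)(sinθ₁ + sinθ₂), where θ₁, θ₂ are the angles from the perpendicular to each end.
The perpendicular foot is at one end, so the two end-offsets along the wire are 0 and L = 0.224 m.
sinθ₁ = 0/√(0²+0.0391²) = 0.0000; sinθ₂ = 0.224/√(0.224²+0.0391²) = 0.9851.
B = (4π×10⁻⁷ × 17.9) / (4π × 0.0391) × (0.0000 + 0.9851) = 4.51×10⁻⁵ T.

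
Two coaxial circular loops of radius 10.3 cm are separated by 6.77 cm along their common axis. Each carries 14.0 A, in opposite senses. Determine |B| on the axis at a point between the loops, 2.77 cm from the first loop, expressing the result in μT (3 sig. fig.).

B ≈ 7.73 μT

Each loop contributes B = μ₀IR²/[2(R²+z²)^(3/2)] on the axis, with z measured from that loop.
Loop 1 (z = 0.0277 m): B₁ = 7.69×10⁻⁵ T. Loop 2 (z = 0.04 m): B₂ = 6.92×10⁻⁵ T.
The fields oppose: B = |B₁ − B₂| = 7.73×10⁻⁶ T.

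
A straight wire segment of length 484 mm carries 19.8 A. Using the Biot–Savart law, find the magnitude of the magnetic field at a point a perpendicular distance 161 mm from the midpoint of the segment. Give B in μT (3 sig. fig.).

For a finite straight segment, B = (μ₀I/4πd)(sinθ₁ + sinθ₂), where θ₁, θ₂ are the angles from the perpendicular to each end.
The perpendicular from the point meets the wire at its midpoint, so each end is L/2 = 0.242 m away along the wire.
sinθ₁ = 0.242/√(0.242²+0.161²) = 0.8326; sinθ₂ = 0.242/√(0.242²+0.161²) = 0.8326.
B = (4π×10⁻⁷ × 19.8) / (4π × 0.161) × (0.8326 + 0.8326) = 2.05×10⁻⁵ T.

B ≈ 20.5 μT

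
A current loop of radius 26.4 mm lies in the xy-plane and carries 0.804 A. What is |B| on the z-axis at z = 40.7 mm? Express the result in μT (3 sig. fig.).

On the axis of a circular loop, B = μ₀IR² / [2(R²+z²)^(3/2)].
R² + z² = (0.0264)² + (0.0407)² = 0.002353 m², and (R²+z²)^(3/2) = 1.14×10⁻⁴ m³.
B = (4π×10⁻⁷ × 0.804 × 0.000697) / (2 × 1.14×10⁻⁴) = 3.08×10⁻⁶ T.

B ≈ 3.08 μT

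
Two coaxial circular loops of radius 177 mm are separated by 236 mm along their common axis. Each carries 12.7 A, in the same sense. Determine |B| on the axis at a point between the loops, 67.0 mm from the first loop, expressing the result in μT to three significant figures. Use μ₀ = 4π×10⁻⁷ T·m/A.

B ≈ 53.9 μT

Each loop contributes B = μ₀IR²/[2(R²+z²)^(3/2)] on the axis, with z measured from that loop.
Loop 1 (z = 0.067 m): B₁ = 3.69×10⁻⁵ T. Loop 2 (z = 0.169 m): B₂ = 1.71×10⁻⁵ T.
The fields add: B = B₁ + B₂ = 5.39×10⁻⁵ T.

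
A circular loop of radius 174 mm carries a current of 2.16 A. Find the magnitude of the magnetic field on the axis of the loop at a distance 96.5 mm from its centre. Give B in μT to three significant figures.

On the axis of a circular loop, B = μ₀IR² / [2(R²+z²)^(3/2)].
R² + z² = (0.174)² + (0.0965)² = 0.03959 m², and (R²+z²)^(3/2) = 7.88×10⁻³ m³.
B = (4π×10⁻⁷ × 2.16 × 0.03028) / (2 × 7.88×10⁻³) = 5.22×10⁻⁶ T.

B ≈ 5.22 μT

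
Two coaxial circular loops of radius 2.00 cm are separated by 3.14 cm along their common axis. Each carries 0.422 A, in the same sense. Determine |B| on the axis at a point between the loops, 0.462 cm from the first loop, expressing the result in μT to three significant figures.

B ≈ 15.1 μT

Each loop contributes B = μ₀IR²/[2(R²+z²)^(3/2)] on the axis, with z measured from that loop.
Loop 1 (z = 0.00462 m): B₁ = 1.23×10⁻⁵ T. Loop 2 (z = 0.02678 m): B₂ = 2.84×10⁻⁶ T.
The fields add: B = B₁ + B₂ = 1.51×10⁻⁵ T.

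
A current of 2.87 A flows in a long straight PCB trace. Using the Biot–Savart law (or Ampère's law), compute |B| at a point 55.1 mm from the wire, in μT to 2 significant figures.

B ≈ 10 μT

For an infinitely long straight wire, B = μ₀I/(2πd).
B = (4π×10⁻⁷ × 2.87) / (2π × 0.0551) = 1.04×10⁻⁵ T.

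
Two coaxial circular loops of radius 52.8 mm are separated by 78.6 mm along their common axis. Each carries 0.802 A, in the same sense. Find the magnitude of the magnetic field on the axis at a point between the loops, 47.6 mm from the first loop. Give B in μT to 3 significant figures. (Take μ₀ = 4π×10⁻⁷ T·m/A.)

Each loop contributes B = μ₀IR²/[2(R²+z²)^(3/2)] on the axis, with z measured from that loop.
Loop 1 (z = 0.0476 m): B₁ = 3.91×10⁻⁶ T. Loop 2 (z = 0.031 m): B₂ = 6.12×10⁻⁶ T.
The fields add: B = B₁ + B₂ = 1.00×10⁻⁵ T.

B ≈ 10.0 μT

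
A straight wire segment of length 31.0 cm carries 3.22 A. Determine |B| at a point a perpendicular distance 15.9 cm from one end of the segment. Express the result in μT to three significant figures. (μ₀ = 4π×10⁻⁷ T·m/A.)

B ≈ 1.80 μT

For a finite straight segment, B = (μ₀I/4πd)(sinθ₁ + sinθ₂), where θ₁, θ₂ are the angles from the perpendicular to each end.
The perpendicular foot is at one end, so the two end-offsets along the wire are 0 and L = 0.31 m.
sinθ₁ = 0/√(0²+0.159²) = 0.0000; sinθ₂ = 0.31/√(0.31²+0.159²) = 0.8898.
B = (4π×10⁻⁷ × 3.22) / (4π × 0.159) × (0.0000 + 0.8898) = 1.80×10⁻⁶ T.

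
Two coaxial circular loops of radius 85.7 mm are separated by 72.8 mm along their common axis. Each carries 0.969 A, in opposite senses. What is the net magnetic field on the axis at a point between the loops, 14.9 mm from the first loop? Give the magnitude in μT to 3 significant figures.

Each loop contributes B = μ₀IR²/[2(R²+z²)^(3/2)] on the axis, with z measured from that loop.
Loop 1 (z = 0.0149 m): B₁ = 6.79×10⁻⁶ T. Loop 2 (z = 0.0579 m): B₂ = 4.04×10⁻⁶ T.
The fields oppose: B = |B₁ − B₂| = 2.75×10⁻⁶ T.

B ≈ 2.75 μT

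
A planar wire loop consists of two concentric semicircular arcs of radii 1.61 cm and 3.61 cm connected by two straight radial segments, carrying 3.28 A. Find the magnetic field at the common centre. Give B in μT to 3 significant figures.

B ≈ 35.5 μT

The radial connectors point toward the centre, so dl × r̂ = 0 and they contribute nothing.
Each semicircle gives μ₀I/(4R): inner arc 6.40×10⁻⁵ T, outer arc 2.85×10⁻⁵ T.
The two arcs carry current in opposite angular senses, so their fields oppose: B = |6.40×10⁻⁵ − 2.85×10⁻⁵| = 3.55×10⁻⁵ T.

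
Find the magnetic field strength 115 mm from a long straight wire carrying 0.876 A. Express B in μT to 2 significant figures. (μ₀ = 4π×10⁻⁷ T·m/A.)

For an infinitely long straight wire, B = μ₀I/(2πd).
B = (4π×10⁻⁷ × 0.876) / (2π × 0.115) = 1.52×10⁻⁶ T.

B ≈ 1.5 μT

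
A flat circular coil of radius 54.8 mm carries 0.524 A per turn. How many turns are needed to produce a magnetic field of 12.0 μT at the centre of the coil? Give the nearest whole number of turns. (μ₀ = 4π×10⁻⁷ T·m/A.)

For an N-turn coil, B = Nμ₀I/(2R). A single turn gives B₁ = 6.01×10⁻⁶ T with R = 0.0548 m.
N = B/B₁ = 1.20×10⁻⁵ / 6.01×10⁻⁶ = 2.00.

N = 2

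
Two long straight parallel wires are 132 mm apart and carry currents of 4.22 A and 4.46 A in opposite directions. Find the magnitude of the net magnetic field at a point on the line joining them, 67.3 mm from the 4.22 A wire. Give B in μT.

Each long wire gives B = μ₀I/(2πd). Distances are d₁ = 0.0673 m and d₂ = 0.0647 m.
B₁ = 1.25×10⁻⁵ T, B₂ = 1.38×10⁻⁵ T.
Between antiparallel currents both contributions point the same way, so they add. B = B₁ + B₂ = 1.25×10⁻⁵ + 1.38×10⁻⁵ = 2.63×10⁻⁵ T.

B ≈ 26.3 μT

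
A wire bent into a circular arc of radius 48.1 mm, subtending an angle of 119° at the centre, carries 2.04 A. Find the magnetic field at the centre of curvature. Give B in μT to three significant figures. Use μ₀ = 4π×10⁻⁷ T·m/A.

B ≈ 8.81 μT

The Biot–Savart field of a circular arc at its centre is B = μ₀Iφ/(4πR), with φ = 2.077 rad.
B = (4π×10⁻⁷ × 2.04 × 2.077) / (4π × 0.0481) = 8.81×10⁻⁶ T.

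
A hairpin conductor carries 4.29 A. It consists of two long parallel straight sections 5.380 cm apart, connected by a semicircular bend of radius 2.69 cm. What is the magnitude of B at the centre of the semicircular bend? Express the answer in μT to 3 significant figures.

B ≈ 82.0 μT

The semicircular arc contributes B_arc = μ₀I·π/(4πR) = μ₀I/(4R) = 5.01×10⁻⁵ T.
Each semi-infinite lead is at perpendicular distance R = 0.0269 m from the centre, with the perpendicular foot at its near end, so it contributes μ₀I/(4πR); both point the same way, together 3.19×10⁻⁵ T.
Arc and leads all point the same direction: B = 5.01×10⁻⁵ + 3.19×10⁻⁵ = 8.20×10⁻⁵ T.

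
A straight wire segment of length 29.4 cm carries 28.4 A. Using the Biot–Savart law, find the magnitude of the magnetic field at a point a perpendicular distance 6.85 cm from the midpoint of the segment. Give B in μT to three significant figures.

B ≈ 75.2 μT

For a finite straight segment, B = (μ₀I/4πd)(sinθ₁ + sinθ₂), where θ₁, θ₂ are the angles from the perpendicular to each end.
The perpendicular from the point meets the wire at its midpoint, so each end is L/2 = 0.147 m away along the wire.
sinθ₁ = 0.147/√(0.147²+0.0685²) = 0.9064; sinθ₂ = 0.147/√(0.147²+0.0685²) = 0.9064.
B = (4π×10⁻⁷ × 28.4) / (4π × 0.0685) × (0.9064 + 0.9064) = 7.52×10⁻⁵ T.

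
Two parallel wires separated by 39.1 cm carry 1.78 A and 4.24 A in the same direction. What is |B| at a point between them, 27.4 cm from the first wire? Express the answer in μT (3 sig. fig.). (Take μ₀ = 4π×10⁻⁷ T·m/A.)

Each long wire gives B = μ₀I/(2πd). Distances are d₁ = 0.274 m and d₂ = 0.117 m.
B₁ = 1.30×10⁻⁶ T, B₂ = 7.25×10⁻⁶ T.
Between parallel currents the two contributions point in opposite directions, so they subtract. B = |B₁ − B₂| = |1.30×10⁻⁶ − 7.25×10⁻⁶| = 5.95×10⁻⁶ T.

B ≈ 5.95 μT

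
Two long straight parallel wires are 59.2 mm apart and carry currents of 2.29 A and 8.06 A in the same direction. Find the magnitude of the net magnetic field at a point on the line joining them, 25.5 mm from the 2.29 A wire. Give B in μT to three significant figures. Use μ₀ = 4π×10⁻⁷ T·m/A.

Each long wire gives B = μ₀I/(2πd). Distances are d₁ = 0.0255 m and d₂ = 0.0337 m.
B₁ = 1.80×10⁻⁵ T, B₂ = 4.78×10⁻⁵ T.
Between parallel currents the two contributions point in opposite directions, so they subtract. B = |B₁ − B₂| = |1.80×10⁻⁵ − 4.78×10⁻⁵| = 2.99×10⁻⁵ T.

B ≈ 29.9 μT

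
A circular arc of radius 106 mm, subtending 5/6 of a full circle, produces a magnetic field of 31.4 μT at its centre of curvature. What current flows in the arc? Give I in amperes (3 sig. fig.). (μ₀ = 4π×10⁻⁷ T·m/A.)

I ≈ 6.36 A

For a circular arc, B = μ₀Iφ/(4πR) with φ in radians; here φ = 5.236 rad.
So I = 4πRB/(μ₀φ) = 4π × 0.106 × 3.14×10⁻⁵ / (4π×10⁻⁷ × 5.236) = 6.36 A.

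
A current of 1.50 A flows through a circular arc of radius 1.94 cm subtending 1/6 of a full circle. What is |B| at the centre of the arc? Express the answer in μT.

B ≈ 8.10 μT

The Biot–Savart field of a circular arc at its centre is B = μ₀Iφ/(4πR), with φ = 1.047 rad.
B = (4π×10⁻⁷ × 1.50 × 1.047) / (4π × 0.0194) = 8.10×10⁻⁶ T.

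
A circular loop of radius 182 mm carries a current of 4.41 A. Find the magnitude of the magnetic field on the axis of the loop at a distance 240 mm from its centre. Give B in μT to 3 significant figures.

B ≈ 3.36 μT

On the axis of a circular loop, B = μ₀IR² / [2(R²+z²)^(3/2)].
R² + z² = (0.182)² + (0.24)² = 0.09072 m², and (R²+z²)^(3/2) = 2.73×10⁻² m³.
B = (4π×10⁻⁷ × 4.41 × 0.03312) / (2 × 2.73×10⁻²) = 3.36×10⁻⁶ T.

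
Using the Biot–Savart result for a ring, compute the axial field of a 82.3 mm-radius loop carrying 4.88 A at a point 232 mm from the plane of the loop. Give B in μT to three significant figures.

On the axis of a circular loop, B = μ₀IR² / [2(R²+z²)^(3/2)].
R² + z² = (0.0823)² + (0.232)² = 0.0606 m², and (R²+z²)^(3/2) = 1.49×10⁻² m³.
B = (4π×10⁻⁷ × 4.88 × 0.006773) / (2 × 1.49×10⁻²) = 1.39×10⁻⁶ T.

B ≈ 1.39 μT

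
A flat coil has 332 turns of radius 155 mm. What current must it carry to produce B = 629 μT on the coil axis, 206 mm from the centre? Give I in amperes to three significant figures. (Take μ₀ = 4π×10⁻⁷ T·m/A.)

For an N-turn coil, B = Nμ₀IR²/[2(R²+z²)^(3/2)] with R = 0.155 m, z = 0.206 m, so I = 2B(R²+z²)^(3/2)/(Nμ₀R²) = 2 × 6.29×10⁻⁴ × 1.71×10⁻² / (332 × 4π×10⁻⁷ × 0.02403) = 2.15 A.

I ≈ 2.15 A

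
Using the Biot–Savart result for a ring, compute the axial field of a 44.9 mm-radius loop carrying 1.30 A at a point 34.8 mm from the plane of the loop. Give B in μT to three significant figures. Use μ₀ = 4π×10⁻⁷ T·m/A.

B ≈ 8.98 μT

On the axis of a circular loop, B = μ₀IR² / [2(R²+z²)^(3/2)].
R² + z² = (0.0449)² + (0.0348)² = 0.003227 m², and (R²+z²)^(3/2) = 1.83×10⁻⁴ m³.
B = (4π×10⁻⁷ × 1.30 × 0.002016) / (2 × 1.83×10⁻⁴) = 8.98×10⁻⁶ T.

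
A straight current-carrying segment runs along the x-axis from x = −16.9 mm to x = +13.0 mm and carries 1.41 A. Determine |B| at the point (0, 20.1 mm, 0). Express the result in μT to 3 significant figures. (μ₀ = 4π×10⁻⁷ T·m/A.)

B ≈ 8.32 μT

For a finite straight segment, B = (μ₀I/4πd)(sinθ₁ + sinθ₂), where θ₁, θ₂ are the angles from the perpendicular to each end.
The perpendicular distance is d = 0.0201 m; the end-offsets along the wire are a = 0.0169 m and b = 0.013 m.
sinθ₁ = 0.0169/√(0.0169²+0.0201²) = 0.6435; sinθ₂ = 0.013/√(0.013²+0.0201²) = 0.5431.
B = (4π×10⁻⁷ × 1.41) / (4π × 0.0201) × (0.6435 + 0.5431) = 8.32×10⁻⁶ T.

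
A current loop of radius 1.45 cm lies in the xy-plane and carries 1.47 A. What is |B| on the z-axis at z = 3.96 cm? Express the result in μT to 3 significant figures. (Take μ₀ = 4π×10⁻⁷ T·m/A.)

B ≈ 2.59 μT

On the axis of a circular loop, B = μ₀IR² / [2(R²+z²)^(3/2)].
R² + z² = (0.0145)² + (0.0396)² = 0.001778 m², and (R²+z²)^(3/2) = 7.50×10⁻⁵ m³.
B = (4π×10⁻⁷ × 1.47 × 0.0002102) / (2 × 7.50×10⁻⁵) = 2.59×10⁻⁶ T.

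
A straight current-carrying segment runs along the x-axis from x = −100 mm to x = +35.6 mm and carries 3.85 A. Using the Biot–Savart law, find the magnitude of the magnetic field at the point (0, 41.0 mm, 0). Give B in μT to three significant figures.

B ≈ 14.8 μT

For a finite straight segment, B = (μ₀I/4πd)(sinθ₁ + sinθ₂), where θ₁, θ₂ are the angles from the perpendicular to each end.
The perpendicular distance is d = 0.041 m; the end-offsets along the wire are a = 0.1 m and b = 0.0356 m.
sinθ₁ = 0.1/√(0.1²+0.041²) = 0.9253; sinθ₂ = 0.0356/√(0.0356²+0.041²) = 0.6556.
B = (4π×10⁻⁷ × 3.85) / (4π × 0.041) × (0.9253 + 0.6556) = 1.48×10⁻⁵ T.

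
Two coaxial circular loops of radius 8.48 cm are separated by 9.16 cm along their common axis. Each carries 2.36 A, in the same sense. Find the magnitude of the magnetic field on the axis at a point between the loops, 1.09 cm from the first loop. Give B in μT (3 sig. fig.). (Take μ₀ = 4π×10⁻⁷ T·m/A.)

B ≈ 23.7 μT

Each loop contributes B = μ₀IR²/[2(R²+z²)^(3/2)] on the axis, with z measured from that loop.
Loop 1 (z = 0.0109 m): B₁ = 1.71×10⁻⁵ T. Loop 2 (z = 0.0807 m): B₂ = 6.65×10⁻⁶ T.
The fields add: B = B₁ + B₂ = 2.37×10⁻⁵ T.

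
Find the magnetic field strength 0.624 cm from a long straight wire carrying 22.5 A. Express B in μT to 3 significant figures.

For an infinitely long straight wire, B = μ₀I/(2πd).
B = (4π×10⁻⁷ × 22.5) / (2π × 0.00624) = 7.21×10⁻⁴ T.

B ≈ 721 μT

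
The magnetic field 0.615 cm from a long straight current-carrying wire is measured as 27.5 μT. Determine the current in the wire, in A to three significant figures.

For a long straight wire B = μ₀I/(2πd), so I = 2πdB/μ₀.
I = 2π × 0.00615 × 2.75×10⁻⁵ / (4π×10⁻⁷) = 0.846 A.

I ≈ 0.846 A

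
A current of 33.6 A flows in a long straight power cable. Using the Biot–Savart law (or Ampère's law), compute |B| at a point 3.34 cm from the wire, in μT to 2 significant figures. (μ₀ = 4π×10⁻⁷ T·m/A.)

B ≈ 200 μT

For an infinitely long straight wire, B = μ₀I/(2πd).
B = (4π×10⁻⁷ × 33.6) / (2π × 0.0334) = 2.01×10⁻⁴ T.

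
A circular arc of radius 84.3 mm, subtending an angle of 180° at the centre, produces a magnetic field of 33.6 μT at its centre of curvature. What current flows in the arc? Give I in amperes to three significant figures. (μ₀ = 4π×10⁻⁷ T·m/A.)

For a circular arc, B = μ₀Iφ/(4πR) with φ in radians; here φ = 3.142 rad.
So I = 4πRB/(μ₀φ) = 4π × 0.0843 × 3.36×10⁻⁵ / (4π×10⁻⁷ × 3.142) = 9.02 A.

I ≈ 9.02 A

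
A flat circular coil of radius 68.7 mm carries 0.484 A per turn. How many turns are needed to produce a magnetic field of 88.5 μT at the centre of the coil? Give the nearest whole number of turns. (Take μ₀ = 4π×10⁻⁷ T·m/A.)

N = 20

For an N-turn coil, B = Nμ₀I/(2R). A single turn gives B₁ = 4.43×10⁻⁶ T with R = 0.0687 m.
N = B/B₁ = 8.85×10⁻⁵ / 4.43×10⁻⁶ = 19.99.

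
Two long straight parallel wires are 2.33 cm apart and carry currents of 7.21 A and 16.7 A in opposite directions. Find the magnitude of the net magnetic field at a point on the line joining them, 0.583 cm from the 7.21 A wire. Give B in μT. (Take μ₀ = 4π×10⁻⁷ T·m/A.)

B ≈ 439 μT

Each long wire gives B = μ₀I/(2πd). Distances are d₁ = 0.00583 m and d₂ = 0.01747 m.
B₁ = 2.47×10⁻⁴ T, B₂ = 1.91×10⁻⁴ T.
Between antiparallel currents both contributions point the same way, so they add. B = B₁ + B₂ = 2.47×10⁻⁴ + 1.91×10⁻⁴ = 4.39×10⁻⁴ T.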